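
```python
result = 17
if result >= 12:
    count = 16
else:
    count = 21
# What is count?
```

Trace:
`result = 17` → result = 17
`if result >= 12: ...` → result >= 12 is True → count = 16
So count = 16

Answer: 16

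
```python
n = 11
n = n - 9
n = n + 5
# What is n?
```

Trace:
`n = 11` → n = 11
`n = n - 9` → n = 2
`n = n + 5` → n = 7
So n = 7

Answer: 7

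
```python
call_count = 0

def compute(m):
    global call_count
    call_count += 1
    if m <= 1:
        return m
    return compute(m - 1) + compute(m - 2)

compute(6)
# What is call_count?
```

Calls(m) = 1 + Calls(m-1) + Calls(m-2); Calls(0)=Calls(1)=1. For m=6 this gives 25.

Answer: 25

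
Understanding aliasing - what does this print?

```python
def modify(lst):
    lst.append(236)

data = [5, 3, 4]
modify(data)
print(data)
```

Key concept: function modifies passed list.
Step by step:
`data = [5, 3, 4]` → data = [5, 3, 4]
`modify(data)` → data = [5, 3, 4, 236]
`print(data)` → prints [5, 3, 4, 236]

Answer: [5, 3, 4, 236]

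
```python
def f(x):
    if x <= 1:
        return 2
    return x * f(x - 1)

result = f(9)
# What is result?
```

f(9) = 9 * 8 * 7 * 6 * 5 * 4 * 3 * 2 * 2 = 725760

Answer: 725760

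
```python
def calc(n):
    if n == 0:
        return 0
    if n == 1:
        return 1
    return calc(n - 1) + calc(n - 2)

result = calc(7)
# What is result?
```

Build up from base cases: calc(0)=0, calc(1)=1, calc(2)=1, calc(3)=2, calc(4)=3, calc(5)=5, calc(6)=8, ..., calc(7)=13

Answer: 13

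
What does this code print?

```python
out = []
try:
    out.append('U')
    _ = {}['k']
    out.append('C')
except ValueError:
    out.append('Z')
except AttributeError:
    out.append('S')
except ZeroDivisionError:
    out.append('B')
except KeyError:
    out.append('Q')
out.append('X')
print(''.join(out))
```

Execution trace: 'U' (try body) → 'Q' (except KeyError) → 'X' (after the try/except). Output: UQX

Answer: UQX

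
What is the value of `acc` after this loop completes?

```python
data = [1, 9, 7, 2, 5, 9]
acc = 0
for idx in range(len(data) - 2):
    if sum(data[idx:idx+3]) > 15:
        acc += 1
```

Count windows with sum > 15
`acc` takes the values: 0 → 1 → 2 → 3

Answer: 3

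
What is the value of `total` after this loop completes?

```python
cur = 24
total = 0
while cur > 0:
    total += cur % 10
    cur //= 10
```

Sum digits of 24
`total` takes the values: 0 → 4 → 6

Answer: 6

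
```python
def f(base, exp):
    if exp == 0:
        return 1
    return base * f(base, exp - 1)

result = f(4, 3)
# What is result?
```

f(4, 3) = 4 * 4 * 4 = 64

Answer: 64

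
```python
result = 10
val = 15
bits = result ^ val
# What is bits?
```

Trace:
`result = 10` → result = 10
`val = 15` → val = 15
`bits = result ^ val` → bits = 5
So bits = 5

Answer: 5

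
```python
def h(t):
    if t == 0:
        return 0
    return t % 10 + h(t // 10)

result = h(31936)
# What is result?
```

Sum of digits of 31936: 6 + 3 + 9 + 1 + 3 = 22

Answer: 22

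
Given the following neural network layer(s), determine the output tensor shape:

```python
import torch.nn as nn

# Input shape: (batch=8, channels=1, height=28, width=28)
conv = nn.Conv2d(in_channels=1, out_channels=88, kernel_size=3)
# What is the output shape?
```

Input: (8, 1, 28, 28) -> Output: (8, 88, 26, 26)

Answer: (8, 88, 26, 26)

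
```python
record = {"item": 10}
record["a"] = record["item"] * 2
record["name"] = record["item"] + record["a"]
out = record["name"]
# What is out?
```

Trace:
`record = {"item": 10}` → record = {'item': 10}
`record["a"] = record["item"] * 2` → record = {'item': 10, 'a': 20}
`record["name"] = record["item"] + record["a"]` → record = {'item': 10, 'a': 20, 'name': 30}
`out = record["name"]` → out = 30
So out = 30

Answer: 30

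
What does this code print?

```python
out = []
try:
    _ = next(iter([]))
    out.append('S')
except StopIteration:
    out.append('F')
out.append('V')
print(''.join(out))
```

Execution trace: 'F' (except StopIteration) → 'V' (after the try/except). Output: FV

Answer: FV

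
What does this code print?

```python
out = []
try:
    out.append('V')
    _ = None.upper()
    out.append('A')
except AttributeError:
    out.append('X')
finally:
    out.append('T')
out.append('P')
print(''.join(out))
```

Execution trace: 'V' (try body) → 'X' (except AttributeError) → 'T' (finally) → 'P' (after the try/except). Output: VXTP

Answer: VXTP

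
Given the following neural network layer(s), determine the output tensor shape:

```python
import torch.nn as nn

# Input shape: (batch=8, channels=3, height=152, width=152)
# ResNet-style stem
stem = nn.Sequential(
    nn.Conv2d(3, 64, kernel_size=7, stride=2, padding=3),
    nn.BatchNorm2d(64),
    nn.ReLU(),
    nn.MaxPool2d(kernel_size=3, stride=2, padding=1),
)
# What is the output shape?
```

Input: (8, 3, 152, 152) -> after Conv2d 7x7 stride=2: (8, 64, 76, 76) -> Output: (8, 64, 38, 38)

Answer: (8, 64, 38, 38)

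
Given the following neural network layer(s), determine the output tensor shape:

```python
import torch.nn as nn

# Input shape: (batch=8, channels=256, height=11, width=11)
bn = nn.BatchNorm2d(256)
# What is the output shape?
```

Input: (8, 256, 11, 11) -> Output: (8, 256, 11, 11)

Answer: (8, 256, 11, 11)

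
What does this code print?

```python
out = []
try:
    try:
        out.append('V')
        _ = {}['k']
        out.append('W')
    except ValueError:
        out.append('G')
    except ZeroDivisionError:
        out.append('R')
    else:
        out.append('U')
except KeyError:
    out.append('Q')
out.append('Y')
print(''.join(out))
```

Execution trace: 'V' (inner try body) → 'Q' (outer except KeyError) → 'Y' (after the try/except). Output: VQY

Answer: VQY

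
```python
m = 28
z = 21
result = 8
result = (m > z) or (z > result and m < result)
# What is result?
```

Trace:
`m = 28` → m = 28
`z = 21` → z = 21
`result = 8` → result = 8
`result = (m > z) or (z > result and m < result)` → result = True
So result = True

Answer: True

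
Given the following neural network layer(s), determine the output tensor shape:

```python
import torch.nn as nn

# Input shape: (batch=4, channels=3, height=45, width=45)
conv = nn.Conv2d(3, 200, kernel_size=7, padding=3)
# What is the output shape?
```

Input: (4, 3, 45, 45) -> Output: (4, 200, 45, 45)

Answer: (4, 200, 45, 45)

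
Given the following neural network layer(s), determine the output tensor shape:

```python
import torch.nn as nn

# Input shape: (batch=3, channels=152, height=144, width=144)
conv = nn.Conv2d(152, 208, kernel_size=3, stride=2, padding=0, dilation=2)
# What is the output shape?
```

Input: (3, 152, 144, 144) -> Output: (3, 208, 70, 70)

Answer: (3, 208, 70, 70)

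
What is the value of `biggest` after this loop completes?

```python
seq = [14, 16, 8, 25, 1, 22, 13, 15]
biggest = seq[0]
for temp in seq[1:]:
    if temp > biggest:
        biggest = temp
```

Maximum of [14, 16, 8, 25, 1, 22, 13, 15]
`biggest` takes the values: 14 → 16 → 25

Answer: 25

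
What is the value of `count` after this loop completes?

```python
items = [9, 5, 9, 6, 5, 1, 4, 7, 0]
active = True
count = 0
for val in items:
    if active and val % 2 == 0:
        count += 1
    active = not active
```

Count even values at even positions
`count` takes the values: 0 → 1 → 2

Answer: 2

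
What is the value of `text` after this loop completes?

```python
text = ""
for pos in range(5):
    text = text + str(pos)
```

Concatenate digits 0 to 4
`text` takes the values: "" → "0" → "01" → "012" → "0123" → "01234"

Answer: "01234"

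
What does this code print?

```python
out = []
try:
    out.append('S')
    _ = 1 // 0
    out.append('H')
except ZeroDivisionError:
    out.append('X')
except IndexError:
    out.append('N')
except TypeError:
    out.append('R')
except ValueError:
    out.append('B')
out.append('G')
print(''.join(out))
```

Execution trace: 'S' (try body) → 'X' (except ZeroDivisionError) → 'G' (after the try/except). Output: SXG

Answer: SXG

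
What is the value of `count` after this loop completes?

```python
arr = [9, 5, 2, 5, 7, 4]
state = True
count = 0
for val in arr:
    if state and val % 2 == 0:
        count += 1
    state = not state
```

Count even values at even positions
`count` takes the values: 0 → 1

Answer: 1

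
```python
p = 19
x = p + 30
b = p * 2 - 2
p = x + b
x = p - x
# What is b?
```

Trace:
`p = 19` → p = 19
`x = p + 30` → x = 49
`b = p * 2 - 2` → b = 36
`p = x + b` → p = 85
`x = p - x` → x = 36
So b = 36

Answer: 36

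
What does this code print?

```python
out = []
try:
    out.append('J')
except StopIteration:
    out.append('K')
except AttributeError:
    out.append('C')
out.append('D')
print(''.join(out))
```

Execution trace: 'J' (try body, no exception) → 'D' (after the try/except). Output: JD

Answer: JD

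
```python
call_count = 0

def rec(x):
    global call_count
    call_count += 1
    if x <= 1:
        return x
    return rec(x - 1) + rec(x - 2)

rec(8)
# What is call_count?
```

Calls(x) = 1 + Calls(x-1) + Calls(x-2); Calls(0)=Calls(1)=1. For x=8 this gives 67.

Answer: 67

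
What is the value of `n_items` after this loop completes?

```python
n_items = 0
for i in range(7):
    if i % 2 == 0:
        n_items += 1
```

Count numbers divisible by 2 in range(7)
`n_items` takes the values: 0 → 1 → 2 → 3 → 4

Answer: 4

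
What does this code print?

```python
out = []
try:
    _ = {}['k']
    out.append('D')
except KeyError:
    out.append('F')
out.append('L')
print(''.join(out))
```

Execution trace: 'F' (except KeyError) → 'L' (after the try/except). Output: FL

Answer: FL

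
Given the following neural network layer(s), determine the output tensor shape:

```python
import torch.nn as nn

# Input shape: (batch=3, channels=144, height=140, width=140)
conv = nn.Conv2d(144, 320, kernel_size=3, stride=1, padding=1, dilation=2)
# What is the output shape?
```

Input: (3, 144, 140, 140) -> Output: (3, 320, 138, 138)

Answer: (3, 320, 138, 138)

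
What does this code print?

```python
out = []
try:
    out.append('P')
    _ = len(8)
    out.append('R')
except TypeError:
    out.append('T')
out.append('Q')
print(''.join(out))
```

Execution trace: 'P' (try body) → 'T' (except TypeError) → 'Q' (after the try/except). Output: PTQ

Answer: PTQ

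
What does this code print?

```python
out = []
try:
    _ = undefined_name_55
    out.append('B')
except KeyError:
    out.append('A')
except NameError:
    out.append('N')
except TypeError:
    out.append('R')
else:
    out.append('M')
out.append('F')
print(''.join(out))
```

Execution trace: 'N' (except NameError) → 'F' (after the try/except). Output: NF

Answer: NF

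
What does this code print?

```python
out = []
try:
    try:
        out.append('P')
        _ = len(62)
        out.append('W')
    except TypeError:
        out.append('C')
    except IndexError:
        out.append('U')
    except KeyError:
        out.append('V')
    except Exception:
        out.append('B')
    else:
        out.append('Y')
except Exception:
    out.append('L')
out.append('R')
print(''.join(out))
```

Execution trace: 'P' (inner try body) → 'C' (inner except TypeError) → 'R' (after the try/except). Output: PCR

Answer: PCR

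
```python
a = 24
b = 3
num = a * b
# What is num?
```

Trace:
`a = 24` → a = 24
`b = 3` → b = 3
`num = a * b` → num = 72
So num = 72

Answer: 72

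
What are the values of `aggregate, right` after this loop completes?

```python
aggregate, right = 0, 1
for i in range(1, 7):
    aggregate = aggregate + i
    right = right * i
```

Sum and factorial of 1 to 6
`aggregate, right` takes the values: (0, 1) → (1, 1) → (3, 1) → (3, 2) → (6, 2) → (6, 6) → (10, 6) → (10, 24) → (15, 24) → (15, 120) → (21, 120) → (21, 720)

Answer: 21, 720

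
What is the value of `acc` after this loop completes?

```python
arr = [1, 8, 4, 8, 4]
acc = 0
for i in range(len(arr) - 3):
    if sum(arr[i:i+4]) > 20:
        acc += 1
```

Count windows with sum > 20
`acc` takes the values: 0 → 1 → 2

Answer: 2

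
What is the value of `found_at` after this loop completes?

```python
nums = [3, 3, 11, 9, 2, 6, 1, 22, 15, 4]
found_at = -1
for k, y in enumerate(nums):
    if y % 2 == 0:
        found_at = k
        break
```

First even number index in [3, 3, 11, 9, 2, 6, 1, 22, 15, 4]
`found_at` takes the values: -1 → 4

Answer: 4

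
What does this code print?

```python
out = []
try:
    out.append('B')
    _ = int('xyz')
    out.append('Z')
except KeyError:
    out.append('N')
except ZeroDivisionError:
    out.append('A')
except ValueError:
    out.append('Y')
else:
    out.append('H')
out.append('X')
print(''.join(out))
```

Execution trace: 'B' (try body) → 'Y' (except ValueError) → 'X' (after the try/except). Output: BYX

Answer: BYX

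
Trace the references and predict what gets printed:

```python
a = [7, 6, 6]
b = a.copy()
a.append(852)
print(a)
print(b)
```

Key concept: list.copy() creates independent copy.
Step by step:
`a = [7, 6, 6]` → a = [7, 6, 6]
`b = a.copy()` → b = [7, 6, 6]
`a.append(852)` → a = [7, 6, 6, 852]
`print(a)` → prints [7, 6, 6, 852]
`print(b)` → prints [7, 6, 6]

Answer:
[7, 6, 6, 852]
[7, 6, 6]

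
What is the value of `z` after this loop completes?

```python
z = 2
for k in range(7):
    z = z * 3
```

Multiply by 3, 7 times: 2 * 3^7 = 4374
`z` takes the values: 2 → 6 → 18 → 54 → 162 → 486 → 1458 → 4374

Answer: 4374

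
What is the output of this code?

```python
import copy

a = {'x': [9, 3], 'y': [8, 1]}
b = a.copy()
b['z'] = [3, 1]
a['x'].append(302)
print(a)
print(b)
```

Key concept: shallow copy of dict with mutable values.
Step by step:
`a = {'x': [9, 3], 'y': [8, 1]}` → a = {'x': [9, 3], 'y': [8, 1]}
`b = a.copy()` → b = {'x': [9, 3], 'y': [8, 1]}
`b['z'] = [3, 1]` → b = {'x': [9, 3], 'y': [8, 1], 'z': [3, 1]}
`a['x'].append(302)` → a = {'x': [9, 3, 302], 'y': [8, 1]}; b = {'x': [9, 3, 302], 'y': [8, 1], 'z': [3, 1]}
`print(a)` → prints {'x': [9, 3, 302], 'y': [8, 1]}
`print(b)` → prints {'x': [9, 3, 302], 'y': [8, 1], 'z': [3, 1]}

Answer:
{'x': [9, 3, 302], 'y': [8, 1]}
{'x': [9, 3, 302], 'y': [8, 1], 'z': [3, 1]}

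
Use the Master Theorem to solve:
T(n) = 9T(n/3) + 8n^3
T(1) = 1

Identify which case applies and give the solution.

a=9, b=3, f(n)=8n^3. log_3(9) = 2. Since c=3 > 2 and the regularity condition holds (9(n/3)^3 = (9/3^3)n^3 with 9/3^3 < 1), Case 3 applies: T(n) = Θ(f(n)) = O(n^3).

Answer: O(n^3) - Case 3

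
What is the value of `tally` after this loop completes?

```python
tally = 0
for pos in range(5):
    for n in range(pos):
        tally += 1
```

Triangle number: 0+1+2+...+4
`tally` takes the values: 0 → 1 → 2 → 3 → 4 → 5 → 6 → 7 → 8 → 9 → 10

Answer: 10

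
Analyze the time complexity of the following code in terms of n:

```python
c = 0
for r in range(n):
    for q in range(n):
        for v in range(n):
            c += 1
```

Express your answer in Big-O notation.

Each loop level contributes: n × n × n. Multiplying the contributions gives O(n^3).

Answer: O(n^3)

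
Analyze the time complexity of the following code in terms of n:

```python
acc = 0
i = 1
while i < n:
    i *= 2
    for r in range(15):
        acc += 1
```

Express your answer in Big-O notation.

Each loop level contributes: log n × 1. Multiplying the contributions gives O(log n).

Answer: O(log n)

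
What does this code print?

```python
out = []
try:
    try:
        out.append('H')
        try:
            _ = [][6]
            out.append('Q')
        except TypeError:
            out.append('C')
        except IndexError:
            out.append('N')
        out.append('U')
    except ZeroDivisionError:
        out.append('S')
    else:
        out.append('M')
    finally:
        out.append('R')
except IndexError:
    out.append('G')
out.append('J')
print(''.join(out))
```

Execution trace: 'H' (try body) → 'N' (inner except IndexError) → 'U' (try body, no exception) → 'M' (else) → 'R' (finally) → 'J' (after the try/except). Output: HNUMRJ

Answer: HNUMRJ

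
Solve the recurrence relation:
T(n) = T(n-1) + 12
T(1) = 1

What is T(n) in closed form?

Unrolling: T(n) = T(1) + 12·(n-1) = 1 + 12(n-1) = 12n - 11.

Answer: T(n) = 12n - 11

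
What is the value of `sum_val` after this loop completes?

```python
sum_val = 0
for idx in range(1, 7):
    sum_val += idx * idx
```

Sum of squares 1² to 6² = 91
`sum_val` takes the values: 0 → 1 → 5 → 14 → 30 → 55 → 91

Answer: 91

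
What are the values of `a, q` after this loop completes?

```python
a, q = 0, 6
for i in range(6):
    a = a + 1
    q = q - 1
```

a goes 0→6, q goes 6→0
`a, q` takes the values: (0, 6) → (1, 6) → (1, 5) → (2, 5) → (2, 4) → (3, 4) → (3, 3) → (4, 3) → (4, 2) → (5, 2) → (5, 1) → (6, 1) → (6, 0)

Answer: 6, 0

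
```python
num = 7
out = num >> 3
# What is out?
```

Trace:
`num = 7` → num = 7
`out = num >> 3` → out = 0
So out = 0

Answer: 0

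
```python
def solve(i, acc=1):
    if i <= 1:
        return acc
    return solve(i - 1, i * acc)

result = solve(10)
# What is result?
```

Accumulator trace (n, acc): (10, 1) -> (9, 10) -> (8, 90) -> (7, 720) -> (6, 5040) -> (5, 30240) -> (4, 151200) -> (3, 604800) -> (2, 1814400) -> (1, 3628800) -> return 3628800

Answer: 3628800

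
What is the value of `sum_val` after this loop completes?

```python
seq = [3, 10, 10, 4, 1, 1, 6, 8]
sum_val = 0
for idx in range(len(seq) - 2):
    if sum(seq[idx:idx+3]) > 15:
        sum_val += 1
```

Count windows with sum > 15
`sum_val` takes the values: 0 → 1 → 2

Answer: 2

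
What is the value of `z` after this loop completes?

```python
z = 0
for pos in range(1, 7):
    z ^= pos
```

XOR of 1 to 6
`z` takes the values: 0 → 1 → 3 → 0 → 4 → 1 → 7

Answer: 7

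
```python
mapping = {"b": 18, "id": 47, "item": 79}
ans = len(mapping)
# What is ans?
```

Trace:
`mapping = {"b": 18, "id": 47, "item": 79}` → mapping = {'b': 18, 'id': 47, 'item': 79}
`ans = len(mapping)` → ans = 3
So ans = 3

Answer: 3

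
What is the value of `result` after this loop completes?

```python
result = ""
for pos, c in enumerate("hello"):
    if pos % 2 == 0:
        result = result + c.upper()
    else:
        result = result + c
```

Uppercase even positions in 'hello'
`result` takes the values: "" → "H" → "He" → "HeL" → "HeLl" → "HeLlO"

Answer: "HeLlO"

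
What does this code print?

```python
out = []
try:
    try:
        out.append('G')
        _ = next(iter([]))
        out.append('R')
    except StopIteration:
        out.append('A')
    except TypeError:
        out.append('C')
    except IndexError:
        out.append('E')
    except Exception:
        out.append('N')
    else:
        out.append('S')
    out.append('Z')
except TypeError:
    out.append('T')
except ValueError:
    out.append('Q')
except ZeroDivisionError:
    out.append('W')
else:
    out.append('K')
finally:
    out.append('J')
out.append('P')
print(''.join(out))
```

Execution trace: 'G' (inner try body) → 'A' (inner except StopIteration) → 'Z' (try body, no exception) → 'K' (else) → 'J' (finally) → 'P' (after the try/except). Output: GAZKJP

Answer: GAZKJP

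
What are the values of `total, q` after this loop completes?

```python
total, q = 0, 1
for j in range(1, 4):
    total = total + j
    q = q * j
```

Sum and factorial of 1 to 3
`total, q` takes the values: (0, 1) → (1, 1) → (3, 1) → (3, 2) → (6, 2) → (6, 6)

Answer: 6, 6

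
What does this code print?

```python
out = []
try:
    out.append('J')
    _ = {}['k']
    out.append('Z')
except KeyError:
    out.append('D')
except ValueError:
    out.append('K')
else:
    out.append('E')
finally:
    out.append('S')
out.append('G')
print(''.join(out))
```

Execution trace: 'J' (try body) → 'D' (except KeyError) → 'S' (finally) → 'G' (after the try/except). Output: JDSG

Answer: JDSG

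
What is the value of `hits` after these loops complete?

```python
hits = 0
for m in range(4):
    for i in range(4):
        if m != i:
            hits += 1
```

4² - 4 (exclude diagonal)
`hits` takes the values: 0 → 1 → 2 → 3 → 4 → 5 → 6 → 7 → 8 → 9 → 10 → 11 → 12

Answer: 12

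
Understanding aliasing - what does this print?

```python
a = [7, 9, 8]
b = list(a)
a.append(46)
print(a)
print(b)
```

Key concept: list() constructor creates copy.
Step by step:
`a = [7, 9, 8]` → a = [7, 9, 8]
`b = list(a)` → b = [7, 9, 8]
`a.append(46)` → a = [7, 9, 8, 46]
`print(a)` → prints [7, 9, 8, 46]
`print(b)` → prints [7, 9, 8]

Answer:
[7, 9, 8, 46]
[7, 9, 8]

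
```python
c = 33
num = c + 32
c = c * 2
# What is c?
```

Trace:
`c = 33` → c = 33
`num = c + 32` → num = 65
`c = c * 2` → c = 66
So c = 66

Answer: 66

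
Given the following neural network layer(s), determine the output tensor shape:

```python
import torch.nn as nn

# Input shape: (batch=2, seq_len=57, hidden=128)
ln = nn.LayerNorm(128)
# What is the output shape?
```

Input: (2, 57, 128) -> Output: (2, 57, 128)

Answer: (2, 57, 128)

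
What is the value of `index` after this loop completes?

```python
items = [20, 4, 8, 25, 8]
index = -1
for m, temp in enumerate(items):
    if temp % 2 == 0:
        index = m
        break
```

First even number index in [20, 4, 8, 25, 8]
`index` takes the values: -1 → 0

Answer: 0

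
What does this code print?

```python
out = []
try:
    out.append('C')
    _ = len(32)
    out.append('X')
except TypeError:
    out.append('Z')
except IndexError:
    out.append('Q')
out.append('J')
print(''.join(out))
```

Execution trace: 'C' (try body) → 'Z' (except TypeError) → 'J' (after the try/except). Output: CZJ

Answer: CZJ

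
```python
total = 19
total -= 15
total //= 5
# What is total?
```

Trace:
`total = 19` → total = 19
`total -= 15` → total = 4
`total //= 5` → total = 0
So total = 0

Answer: 0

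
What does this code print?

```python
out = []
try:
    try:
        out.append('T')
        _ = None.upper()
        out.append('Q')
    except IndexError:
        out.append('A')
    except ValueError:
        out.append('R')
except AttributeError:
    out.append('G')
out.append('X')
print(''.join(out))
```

Execution trace: 'T' (try body) → 'G' (outer except AttributeError) → 'X' (after the try/except). Output: TGX

Answer: TGX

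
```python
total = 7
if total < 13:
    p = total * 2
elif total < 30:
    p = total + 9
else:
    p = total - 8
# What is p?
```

Trace:
`total = 7` → total = 7
`if total < 13: ...` → total < 13 is True → p = 14
So p = 14

Answer: 14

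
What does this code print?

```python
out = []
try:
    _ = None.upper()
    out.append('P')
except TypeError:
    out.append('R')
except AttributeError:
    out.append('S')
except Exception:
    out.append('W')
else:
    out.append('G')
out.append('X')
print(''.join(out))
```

Execution trace: 'S' (except AttributeError) → 'X' (after the try/except). Output: SX

Answer: SX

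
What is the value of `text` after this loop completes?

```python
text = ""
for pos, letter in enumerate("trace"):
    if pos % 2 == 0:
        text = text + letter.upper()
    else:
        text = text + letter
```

Uppercase even positions in 'trace'
`text` takes the values: "" → "T" → "Tr" → "TrA" → "TrAc" → "TrAcE"

Answer: "TrAcE"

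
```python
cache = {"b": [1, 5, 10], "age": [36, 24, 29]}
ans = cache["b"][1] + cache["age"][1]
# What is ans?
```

Trace:
`cache = {"b": [1, 5, 10], "age": [36, 24, 29]}` → cache = {'b': [1, 5, 10], 'age': [36, 24, 29]}
`ans = cache["b"][1] + cache["age"][1]` → ans = 29
So ans = 29

Answer: 29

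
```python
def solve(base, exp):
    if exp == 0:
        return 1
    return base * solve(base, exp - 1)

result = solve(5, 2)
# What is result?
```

solve(5, 2) = 5 * 5 = 25

Answer: 25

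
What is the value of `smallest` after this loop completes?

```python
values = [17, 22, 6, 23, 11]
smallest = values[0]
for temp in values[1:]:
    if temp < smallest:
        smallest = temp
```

Minimum of [17, 22, 6, 23, 11]
`smallest` takes the values: 17 → 6

Answer: 6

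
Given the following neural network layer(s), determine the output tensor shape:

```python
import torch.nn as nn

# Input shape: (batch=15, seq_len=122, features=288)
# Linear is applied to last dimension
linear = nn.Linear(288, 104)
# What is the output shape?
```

Input: (15, 122, 288) -> Output: (15, 122, 104)

Answer: (15, 122, 104)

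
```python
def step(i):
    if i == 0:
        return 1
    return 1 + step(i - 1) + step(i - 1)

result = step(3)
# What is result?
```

step(i) = 1 + 2·step(i-1), step(0)=1. Closed form: (1+1)·2^3 - 1 = 15.

Answer: 15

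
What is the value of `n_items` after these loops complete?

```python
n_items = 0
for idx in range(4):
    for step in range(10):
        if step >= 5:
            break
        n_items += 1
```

Inner breaks at 5, outer runs 4 times
`n_items` takes the values: 0 → 1 → 2 → 3 → 4 → 5 → 6 → 7 → 8 → 9 → 10 → 11 → 12 → 13 → 14 → 15 → 16 → 17 → 18 → 19 → 20

Answer: 20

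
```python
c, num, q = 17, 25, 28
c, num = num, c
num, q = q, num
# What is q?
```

Trace:
`c, num, q = 17, 25, 28` → c = 17; num = 25; q = 28
`c, num = num, c` → c = 25; num = 17
`num, q = q, num` → num = 28; q = 17
So q = 17

Answer: 17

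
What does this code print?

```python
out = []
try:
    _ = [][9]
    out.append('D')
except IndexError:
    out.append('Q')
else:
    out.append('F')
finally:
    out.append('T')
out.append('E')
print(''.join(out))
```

Execution trace: 'Q' (except IndexError) → 'T' (finally) → 'E' (after the try/except). Output: QTE

Answer: QTE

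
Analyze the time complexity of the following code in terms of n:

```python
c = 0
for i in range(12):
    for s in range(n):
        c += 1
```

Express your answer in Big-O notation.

Each loop level contributes: 1 × n. Multiplying the contributions gives O(n).

Answer: O(n)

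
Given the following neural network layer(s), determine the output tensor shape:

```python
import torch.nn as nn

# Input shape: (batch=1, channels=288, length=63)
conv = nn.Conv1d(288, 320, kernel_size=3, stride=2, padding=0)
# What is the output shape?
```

Input: (1, 288, 63) -> Output: (1, 320, 31)

Answer: (1, 320, 31)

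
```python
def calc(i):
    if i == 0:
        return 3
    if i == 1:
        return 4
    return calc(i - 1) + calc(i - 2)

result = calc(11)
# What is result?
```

Build up from base cases: calc(0)=3, calc(1)=4, calc(2)=7, calc(3)=11, calc(4)=18, calc(5)=29, calc(6)=47, ..., calc(11)=521

Answer: 521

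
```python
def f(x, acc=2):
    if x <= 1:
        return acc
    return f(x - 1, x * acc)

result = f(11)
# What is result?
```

Accumulator trace (n, acc): (11, 2) -> (10, 22) -> (9, 220) -> (8, 1980) -> (7, 15840) -> (6, 110880) -> (5, 665280) -> (4, 3326400) -> (3, 13305600) -> (2, 39916800) -> (1, 79833600) -> return 79833600

Answer: 79833600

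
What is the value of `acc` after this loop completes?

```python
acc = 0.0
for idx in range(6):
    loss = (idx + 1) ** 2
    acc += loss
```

Sum of squared losses 1² + 2² + ... + 6²
`acc` takes the values: 0.0 → 1.0 → 5.0 → 14.0 → 30.0 → 55.0 → 91.0

Answer: 91.0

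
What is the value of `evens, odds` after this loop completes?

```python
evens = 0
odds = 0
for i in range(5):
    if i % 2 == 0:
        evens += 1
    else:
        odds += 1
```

Count evens and odds in range(5)
`evens, odds` takes the values: (0, 0) → (1, 0) → (1, 1) → (2, 1) → (2, 2) → (3, 2)

Answer: 3, 2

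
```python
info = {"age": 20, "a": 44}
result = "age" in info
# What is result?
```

Trace:
`info = {"age": 20, "a": 44}` → info = {'age': 20, 'a': 44}
`result = "age" in info` → result = True
So result = True

Answer: True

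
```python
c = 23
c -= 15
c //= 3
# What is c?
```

Trace:
`c = 23` → c = 23
`c -= 15` → c = 8
`c //= 3` → c = 2
So c = 2

Answer: 2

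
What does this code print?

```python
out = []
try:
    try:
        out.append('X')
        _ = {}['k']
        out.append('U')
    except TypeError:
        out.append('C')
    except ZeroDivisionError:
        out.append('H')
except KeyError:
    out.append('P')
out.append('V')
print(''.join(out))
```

Execution trace: 'X' (try body) → 'P' (outer except KeyError) → 'V' (after the try/except). Output: XPV

Answer: XPV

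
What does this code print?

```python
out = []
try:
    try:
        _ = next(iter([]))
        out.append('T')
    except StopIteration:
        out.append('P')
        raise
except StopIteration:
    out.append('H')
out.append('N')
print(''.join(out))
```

Execution trace: 'P' (inner except StopIteration) → 'H' (outer except StopIteration) → 'N' (after the try/except). Output: PHN

Answer: PHN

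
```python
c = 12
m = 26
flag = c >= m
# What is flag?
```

Trace:
`c = 12` → c = 12
`m = 26` → m = 26
`flag = c >= m` → flag = False
So flag = False

Answer: False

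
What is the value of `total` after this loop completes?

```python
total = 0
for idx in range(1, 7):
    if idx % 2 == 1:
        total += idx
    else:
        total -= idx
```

Add odd, subtract even
`total` takes the values: 0 → 1 → -1 → 2 → -2 → 3 → -3

Answer: -3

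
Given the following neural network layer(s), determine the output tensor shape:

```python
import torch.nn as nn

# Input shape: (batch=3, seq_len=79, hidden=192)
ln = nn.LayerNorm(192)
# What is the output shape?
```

Input: (3, 79, 192) -> Output: (3, 79, 192)

Answer: (3, 79, 192)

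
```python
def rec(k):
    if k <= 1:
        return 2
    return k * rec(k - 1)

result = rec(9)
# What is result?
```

rec(9) = 9 * 8 * 7 * 6 * 5 * 4 * 3 * 2 * 2 = 725760

Answer: 725760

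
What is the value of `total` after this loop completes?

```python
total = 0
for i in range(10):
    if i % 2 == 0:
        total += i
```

Sum of even numbers 0 to 9
`total` takes the values: 0 → 2 → 6 → 12 → 20

Answer: 20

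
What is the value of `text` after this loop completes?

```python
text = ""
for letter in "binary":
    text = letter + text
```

Reverse 'binary'
`text` takes the values: "" → "b" → "ib" → "nib" → "anib" → "ranib" → "yranib"

Answer: "yranib"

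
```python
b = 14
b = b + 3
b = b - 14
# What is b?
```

Trace:
`b = 14` → b = 14
`b = b + 3` → b = 17
`b = b - 14` → b = 3
So b = 3

Answer: 3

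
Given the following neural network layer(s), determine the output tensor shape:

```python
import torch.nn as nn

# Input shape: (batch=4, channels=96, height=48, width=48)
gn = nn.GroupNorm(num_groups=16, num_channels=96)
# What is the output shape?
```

Input: (4, 96, 48, 48) -> Output: (4, 96, 48, 48)

Answer: (4, 96, 48, 48)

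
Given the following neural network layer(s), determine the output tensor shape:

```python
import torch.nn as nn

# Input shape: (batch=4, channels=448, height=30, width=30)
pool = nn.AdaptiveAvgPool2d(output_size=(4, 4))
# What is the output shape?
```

Input: (4, 448, 30, 30) -> Output: (4, 448, 4, 4)

Answer: (4, 448, 4, 4)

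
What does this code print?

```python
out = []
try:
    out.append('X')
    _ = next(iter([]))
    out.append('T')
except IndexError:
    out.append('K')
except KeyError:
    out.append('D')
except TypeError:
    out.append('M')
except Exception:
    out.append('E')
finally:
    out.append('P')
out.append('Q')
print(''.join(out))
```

Execution trace: 'X' (try body) → 'E' (except Exception) → 'P' (finally) → 'Q' (after the try/except). Output: XEPQ

Answer: XEPQ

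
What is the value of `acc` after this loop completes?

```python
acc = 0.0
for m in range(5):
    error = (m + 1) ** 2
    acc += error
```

Sum of squared losses 1² + 2² + ... + 5²
`acc` takes the values: 0.0 → 1.0 → 5.0 → 14.0 → 30.0 → 55.0

Answer: 55.0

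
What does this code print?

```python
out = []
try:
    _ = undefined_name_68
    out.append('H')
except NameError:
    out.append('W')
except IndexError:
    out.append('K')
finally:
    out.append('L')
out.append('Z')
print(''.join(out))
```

Execution trace: 'W' (except NameError) → 'L' (finally) → 'Z' (after the try/except). Output: WLZ

Answer: WLZ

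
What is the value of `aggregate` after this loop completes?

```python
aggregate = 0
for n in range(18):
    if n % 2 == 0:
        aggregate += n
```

Sum of even numbers 0 to 17
`aggregate` takes the values: 0 → 2 → 6 → 12 → 20 → 30 → 42 → 56 → 72

Answer: 72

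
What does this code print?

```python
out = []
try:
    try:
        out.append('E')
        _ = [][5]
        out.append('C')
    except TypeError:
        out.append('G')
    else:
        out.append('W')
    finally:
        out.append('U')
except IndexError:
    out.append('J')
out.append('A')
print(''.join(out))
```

Execution trace: 'E' (try body) → 'U' (finally) → 'J' (outer except IndexError) → 'A' (after the try/except). Output: EUJA

Answer: EUJA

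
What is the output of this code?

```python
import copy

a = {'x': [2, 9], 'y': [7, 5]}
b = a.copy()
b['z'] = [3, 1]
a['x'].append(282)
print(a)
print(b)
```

Key concept: shallow copy of dict with mutable values.
Step by step:
`a = {'x': [2, 9], 'y': [7, 5]}` → a = {'x': [2, 9], 'y': [7, 5]}
`b = a.copy()` → b = {'x': [2, 9], 'y': [7, 5]}
`b['z'] = [3, 1]` → b = {'x': [2, 9], 'y': [7, 5], 'z': [3, 1]}
`a['x'].append(282)` → a = {'x': [2, 9, 282], 'y': [7, 5]}; b = {'x': [2, 9, 282], 'y': [7, 5], 'z': [3, 1]}
`print(a)` → prints {'x': [2, 9, 282], 'y': [7, 5]}
`print(b)` → prints {'x': [2, 9, 282], 'y': [7, 5], 'z': [3, 1]}

Answer:
{'x': [2, 9, 282], 'y': [7, 5]}
{'x': [2, 9, 282], 'y': [7, 5], 'z': [3, 1]}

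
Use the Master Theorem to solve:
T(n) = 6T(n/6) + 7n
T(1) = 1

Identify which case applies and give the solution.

a=6, b=6, f(n)=7n. log_6(6) = 1. Since c=1 = 1, Case 2 applies: T(n) = Θ(n^log_b(a) · log n) = O(n log n).

Answer: O(n log n) - Case 2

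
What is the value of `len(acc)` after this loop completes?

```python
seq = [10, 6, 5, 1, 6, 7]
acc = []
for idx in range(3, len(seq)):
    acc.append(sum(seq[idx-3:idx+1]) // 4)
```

Number of 4-element averages
`acc` takes the values: [] → [5] → [5, 4] → [5, 4, 4]
So `len(acc)` = 3

Answer: 3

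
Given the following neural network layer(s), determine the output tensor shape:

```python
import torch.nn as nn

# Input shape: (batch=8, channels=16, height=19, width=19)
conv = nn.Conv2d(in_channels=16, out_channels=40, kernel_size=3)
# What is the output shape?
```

Input: (8, 16, 19, 19) -> Output: (8, 40, 17, 17)

Answer: (8, 40, 17, 17)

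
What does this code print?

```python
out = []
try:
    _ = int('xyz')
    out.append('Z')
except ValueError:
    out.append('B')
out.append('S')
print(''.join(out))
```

Execution trace: 'B' (except ValueError) → 'S' (after the try/except). Output: BS

Answer: BS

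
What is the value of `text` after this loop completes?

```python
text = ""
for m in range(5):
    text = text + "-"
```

Repeat '-' 5 times
`text` takes the values: "" → "-" → "--" → "---" → "----" → "-----"

Answer: "-----"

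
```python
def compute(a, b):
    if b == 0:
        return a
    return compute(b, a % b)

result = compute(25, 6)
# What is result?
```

compute(25, 6) -> compute(6, 1) -> compute(1, 0) -> 1

Answer: 1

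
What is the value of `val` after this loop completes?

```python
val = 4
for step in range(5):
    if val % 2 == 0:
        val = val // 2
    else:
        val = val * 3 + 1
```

Collatz-style transformation from 4
`val` takes the values: 4 → 2 → 1 → 4 → 2 → 1

Answer: 1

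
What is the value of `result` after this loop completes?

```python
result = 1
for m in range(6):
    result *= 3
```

3^6 = 729
`result` takes the values: 1 → 3 → 9 → 27 → 81 → 243 → 729

Answer: 729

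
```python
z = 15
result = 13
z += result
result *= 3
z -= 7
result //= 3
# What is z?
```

Trace:
`z = 15` → z = 15
`result = 13` → result = 13
`z += result` → z = 28
`result *= 3` → result = 39
`z -= 7` → z = 21
`result //= 3` → result = 13
So z = 21

Answer: 21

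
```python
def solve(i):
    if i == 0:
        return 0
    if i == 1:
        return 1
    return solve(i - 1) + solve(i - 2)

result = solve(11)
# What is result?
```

Build up from base cases: solve(0)=0, solve(1)=1, solve(2)=1, solve(3)=2, solve(4)=3, solve(5)=5, solve(6)=8, ..., solve(11)=89

Answer: 89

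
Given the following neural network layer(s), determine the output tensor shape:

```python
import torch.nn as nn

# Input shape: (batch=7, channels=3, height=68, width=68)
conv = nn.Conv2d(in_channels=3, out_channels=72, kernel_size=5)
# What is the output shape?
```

Input: (7, 3, 68, 68) -> Output: (7, 72, 64, 64)

Answer: (7, 72, 64, 64)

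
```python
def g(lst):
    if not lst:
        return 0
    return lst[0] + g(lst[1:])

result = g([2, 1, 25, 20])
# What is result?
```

2 + 1 + 25 + 20 + 0 = 48

Answer: 48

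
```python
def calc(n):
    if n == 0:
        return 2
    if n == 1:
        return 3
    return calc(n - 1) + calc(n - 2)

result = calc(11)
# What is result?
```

Build up from base cases: calc(0)=2, calc(1)=3, calc(2)=5, calc(3)=8, calc(4)=13, calc(5)=21, calc(6)=34, ..., calc(11)=377

Answer: 377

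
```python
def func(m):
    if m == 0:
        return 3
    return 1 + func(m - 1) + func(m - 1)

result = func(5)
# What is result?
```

func(m) = 1 + 2·func(m-1), func(0)=3. Closed form: (3+1)·2^5 - 1 = 127.

Answer: 127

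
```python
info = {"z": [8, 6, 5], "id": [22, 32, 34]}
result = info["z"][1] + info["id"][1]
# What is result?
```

Trace:
`info = {"z": [8, 6, 5], "id": [22, 32, 34]}` → info = {'z': [8, 6, 5], 'id': [22, 32, 34]}
`result = info["z"][1] + info["id"][1]` → result = 38
So result = 38

Answer: 38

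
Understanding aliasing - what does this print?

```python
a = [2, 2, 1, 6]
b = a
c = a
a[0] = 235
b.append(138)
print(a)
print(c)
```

Key concept: multiple aliases.
Step by step:
`a = [2, 2, 1, 6]` → a = [2, 2, 1, 6]
`b = a` → b = [2, 2, 1, 6] (same object as a)
`c = a` → c = [2, 2, 1, 6] (same object as a, b)
`a[0] = 235` → a = [235, 2, 1, 6] (same object as b, c); b = [235, 2, 1, 6] (same object as a, c); c = [235, 2, 1, 6] (same object as a, b)
`b.append(138)` → a = [235, 2, 1, 6, 138] (same object as b, c); b = [235, 2, 1, 6, 138] (same object as a, c); c = [235, 2, 1, 6, 138] (same object as a, b)
`print(a)` → prints [235, 2, 1, 6, 138]
`print(c)` → prints [235, 2, 1, 6, 138]

Answer:
[235, 2, 1, 6, 138]
[235, 2, 1, 6, 138]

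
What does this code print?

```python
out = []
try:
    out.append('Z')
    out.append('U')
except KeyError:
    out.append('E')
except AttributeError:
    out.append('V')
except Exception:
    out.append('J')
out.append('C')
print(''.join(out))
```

Execution trace: 'Z' (try body) → 'U' (try body, no exception) → 'C' (after the try/except). Output: ZUC

Answer: ZUC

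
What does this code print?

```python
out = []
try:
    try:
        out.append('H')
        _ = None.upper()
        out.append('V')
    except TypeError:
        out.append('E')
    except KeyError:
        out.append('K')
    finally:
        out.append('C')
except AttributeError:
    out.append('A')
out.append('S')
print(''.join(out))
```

Execution trace: 'H' (try body) → 'C' (finally) → 'A' (outer except AttributeError) → 'S' (after the try/except). Output: HCAS

Answer: HCAS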